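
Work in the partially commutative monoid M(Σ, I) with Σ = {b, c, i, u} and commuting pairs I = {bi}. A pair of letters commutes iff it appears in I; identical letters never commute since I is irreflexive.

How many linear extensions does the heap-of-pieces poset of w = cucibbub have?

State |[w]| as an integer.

3

piece 0:c — minimal
piece 1:u rests on {0:c}
piece 2:c rests on {1:u}
piece 3:i rests on {2:c}
piece 4:b rests on {2:c}
piece 5:b rests on {4:b}
piece 6:u rests on {3:i, 5:b}
piece 7:b rests on {6:u}
minimal pieces: {0:c}
ways to finish when only these pieces remain (= sum over removing one remaining piece with nothing left below it):
  1 left: {7}→1
  2 left: {6,7}→1
  3 left: {3,6,7}→1  {5,6,7}→1
  4 left: {3,5,6,7}→2  {4,5,6,7}→1
  5 left: {3,4,5,6,7}→3
  6 left: {2,3,4,5,6,7}→3
  placing 0:c first → 3 extensions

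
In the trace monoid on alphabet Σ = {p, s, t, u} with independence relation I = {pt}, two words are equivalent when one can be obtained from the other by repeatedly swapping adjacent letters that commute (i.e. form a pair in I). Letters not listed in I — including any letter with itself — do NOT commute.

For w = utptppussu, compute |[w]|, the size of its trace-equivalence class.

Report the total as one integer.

#0=u has no predecessor
#1=t depends on [0:u]
#2=p depends on [0:u]
#3=t depends on [1:t]
#4=p depends on [2:p]
#5=p depends on [4:p]
#6=u depends on [3:t, 5:p]
#7=s depends on [6:u]
#8=s depends on [7:s]
#9=u depends on [8:s]
sources: [0:u]
N(rest) = Σ N(rest − s) over sources s of rest; N(one piece) = 1:
  size 1 → [9]=1
  size 2 → [8,9]=1
  size 3 → [7,8,9]=1
  size 4 → [6,7,8,9]=1
  size 5 → [3,6,7,8,9]=1  [5,6,7,8,9]=1
  size 6 → [1,3,6,7,8,9]=1  [3,5,6,7,8,9]=2  [4,5,6,7,8,9]=1
  size 7 → [1,3,5,6,7,8,9]=3  [2,4,5,6,7,8,9]=1  [3,4,5,6,7,8,9]=3
  size 8 → [1,3,4,5,6,7,8,9]=6  [2,3,4,5,6,7,8,9]=4
  first=0(u) contributes 10

10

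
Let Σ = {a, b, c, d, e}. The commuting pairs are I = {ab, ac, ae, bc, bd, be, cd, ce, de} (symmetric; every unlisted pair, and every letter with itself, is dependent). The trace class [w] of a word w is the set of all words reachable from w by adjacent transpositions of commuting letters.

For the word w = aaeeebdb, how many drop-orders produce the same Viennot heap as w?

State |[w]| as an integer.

560

drop 0:a onto floor
drop 1:a onto {0:a}
drop 2:e onto floor
drop 3:e onto {2:e}
drop 4:e onto {3:e}
drop 5:b onto floor
drop 6:d onto {1:a}
drop 7:b onto {5:b}
ground layer = {0:a, 2:e, 5:b}
drop-orders for the pieces not yet dropped (sum over which currently-grounded one goes next):
  1 to go: {4} 1  {6} 1  {7} 1
  2 to go: {1,6} 1  {3,4} 1  {4,6} 2  {4,7} 2  {5,7} 1  {6,7} 2
  3 to go: {0,1,6} 1  {1,4,6} 3  {1,6,7} 3  {2,3,4} 1  {3,4,6} 3  {3,4,7} 3  {4,5,7} 3  {4,6,7} 6  {5,6,7} 3
  4 to go: {0,1,4,6} 4  {0,1,6,7} 4  {1,3,4,6} 6  {1,4,6,7} 12  {1,5,6,7} 6  {2,3,4,6} 4  {2,3,4,7} 4  {3,4,5,7} 6  {3,4,6,7} 12  {4,5,6,7} 12
  5 to go: {0,1,3,4,6} 10  {0,1,4,6,7} 20  {0,1,5,6,7} 10  {1,2,3,4,6} 10  {1,3,4,6,7} 30  {1,4,5,6,7} 30  {2,3,4,5,7} 10  {2,3,4,6,7} 20  {3,4,5,6,7} 30
  6 to go: {0,1,2,3,4,6} 20  {0,1,3,4,6,7} 60  {0,1,4,5,6,7} 60  {1,2,3,4,6,7} 60  {1,3,4,5,6,7} 90  {2,3,4,5,6,7} 60
  if 0:a drops first: 210 orders
  if 2:e drops first: 210 orders
  if 5:b drops first: 140 orders
heap linearizations: 560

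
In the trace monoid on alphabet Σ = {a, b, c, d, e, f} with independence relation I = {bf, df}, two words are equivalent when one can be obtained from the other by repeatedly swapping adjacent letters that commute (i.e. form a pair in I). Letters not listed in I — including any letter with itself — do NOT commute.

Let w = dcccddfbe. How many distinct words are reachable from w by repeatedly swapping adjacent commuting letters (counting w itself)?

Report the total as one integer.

0(d) covers ∅
1(c) covers 0:d
2(c) covers 1:c
3(c) covers 2:c
4(d) covers 3:c
5(d) covers 4:d
6(f) covers 3:c
7(b) covers 5:d
8(e) covers 6:f, 7:b
floor of heap: 0:d
completions by unplaced set U, small U first (add the entries for U minus each lowest piece of U):
  |U|=1: {8}:1
  |U|=2: {6,8}:1  {7,8}:1
  |U|=3: {5,7,8}:1  {6,7,8}:2
  |U|=4: {4,5,7,8}:1  {5,6,7,8}:3
  |U|=5: {4,5,6,7,8}:4
  |U|=6: {3,4,5,6,7,8}:4
  |U|=7: {2,3,4,5,6,7,8}:4
  start at 0(d): 4

4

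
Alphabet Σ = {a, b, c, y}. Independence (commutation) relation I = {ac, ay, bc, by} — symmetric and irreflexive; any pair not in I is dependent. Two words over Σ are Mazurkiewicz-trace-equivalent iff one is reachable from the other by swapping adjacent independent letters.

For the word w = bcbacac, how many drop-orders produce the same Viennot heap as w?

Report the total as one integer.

piece 0:b — minimal
piece 1:c — minimal
piece 2:b rests on {0:b}
piece 3:a rests on {2:b}
piece 4:c rests on {1:c}
piece 5:a rests on {3:a}
piece 6:c rests on {4:c}
minimal pieces: {0:b, 1:c}
ways to finish when only these pieces remain (= sum over removing one remaining piece with nothing left below it):
  1 left: {5}→1  {6}→1
  2 left: {3,5}→1  {4,6}→1  {5,6}→2
  3 left: {1,4,6}→1  {2,3,5}→1  {3,5,6}→3  {4,5,6}→3
  4 left: {0,2,3,5}→1  {1,4,5,6}→4  {2,3,5,6}→4  {3,4,5,6}→6
  5 left: {0,2,3,5,6}→5  {1,3,4,5,6}→10  {2,3,4,5,6}→10
  placing 0:b first → 20 extensions
  placing 1:c first → 15 extensions
total linear extensions = 35

35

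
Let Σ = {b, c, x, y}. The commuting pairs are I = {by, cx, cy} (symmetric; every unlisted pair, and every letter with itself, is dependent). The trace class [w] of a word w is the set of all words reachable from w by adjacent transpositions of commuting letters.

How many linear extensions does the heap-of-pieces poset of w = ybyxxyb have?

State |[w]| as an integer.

drop 0:y onto floor
drop 1:b onto floor
drop 2:y onto {0:y}
drop 3:x onto {1:b, 2:y}
drop 4:x onto {3:x}
drop 5:y onto {4:x}
drop 6:b onto {4:x}
ground layer = {0:y, 1:b}
drop-orders for the pieces not yet dropped (sum over which currently-grounded one goes next):
  1 to go: {5} 1  {6} 1
  2 to go: {5,6} 2
  3 to go: {4,5,6} 2
  4 to go: {3,4,5,6} 2
  5 to go: {1,3,4,5,6} 2  {2,3,4,5,6} 2
  if 0:y drops first: 4 orders
  if 1:b drops first: 2 orders
heap linearizations: 6

6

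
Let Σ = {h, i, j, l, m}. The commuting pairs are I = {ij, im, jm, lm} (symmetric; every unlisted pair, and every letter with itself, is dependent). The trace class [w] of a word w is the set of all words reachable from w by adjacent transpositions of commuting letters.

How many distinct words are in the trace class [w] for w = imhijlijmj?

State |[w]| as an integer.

84

drop 0:i onto floor
drop 1:m onto floor
drop 2:h onto {0:i, 1:m}
drop 3:i onto {2:h}
drop 4:j onto {2:h}
drop 5:l onto {3:i, 4:j}
drop 6:i onto {5:l}
drop 7:j onto {5:l}
drop 8:m onto {2:h}
drop 9:j onto {7:j}
ground layer = {0:i, 1:m}
drop-orders for the pieces not yet dropped (sum over which currently-grounded one goes next):
  1 to go: {6} 1  {8} 1  {9} 1
  2 to go: {6,8} 2  {6,9} 2  {7,9} 1  {8,9} 2
  3 to go: {6,7,9} 3  {6,8,9} 6  {7,8,9} 3
  4 to go: {5,6,7,9} 3  {6,7,8,9} 12
  5 to go: {3,5,6,7,9} 3  {4,5,6,7,9} 3  {5,6,7,8,9} 15
  6 to go: {3,4,5,6,7,9} 6  {3,5,6,7,8,9} 18  {4,5,6,7,8,9} 18
  7 to go: {3,4,5,6,7,8,9} 42
  8 to go: {2,3,4,5,6,7,8,9} 42
  if 0:i drops first: 42 orders
  if 1:m drops first: 42 orders
heap linearizations: 84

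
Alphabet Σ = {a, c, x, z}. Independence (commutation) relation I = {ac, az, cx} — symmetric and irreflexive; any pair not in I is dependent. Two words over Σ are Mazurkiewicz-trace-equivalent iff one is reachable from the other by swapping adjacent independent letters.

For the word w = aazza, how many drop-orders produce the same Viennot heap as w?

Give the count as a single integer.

#0=a has no predecessor
#1=a depends on [0:a]
#2=z has no predecessor
#3=z depends on [2:z]
#4=a depends on [1:a]
sources: [0:a, 2:z]
N(rest) = Σ N(rest − s) over sources s of rest; N(one piece) = 1:
  size 1 → [3]=1  [4]=1
  size 2 → [1,4]=1  [2,3]=1  [3,4]=2
  size 3 → [0,1,4]=1  [1,3,4]=3  [2,3,4]=3
  first=0(a) contributes 6
  first=2(z) contributes 4
|[w]| = 10

10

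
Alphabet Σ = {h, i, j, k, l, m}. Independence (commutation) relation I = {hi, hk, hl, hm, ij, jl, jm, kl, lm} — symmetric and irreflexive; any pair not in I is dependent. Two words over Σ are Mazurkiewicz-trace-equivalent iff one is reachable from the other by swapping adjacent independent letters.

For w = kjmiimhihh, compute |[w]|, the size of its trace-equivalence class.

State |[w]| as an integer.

126

drop 0:k onto floor
drop 1:j onto {0:k}
drop 2:m onto {0:k}
drop 3:i onto {2:m}
drop 4:i onto {3:i}
drop 5:m onto {4:i}
drop 6:h onto {1:j}
drop 7:i onto {5:m}
drop 8:h onto {6:h}
drop 9:h onto {8:h}
ground layer = {0:k}
drop-orders for the pieces not yet dropped (sum over which currently-grounded one goes next):
  1 to go: {7} 1  {9} 1
  2 to go: {5,7} 1  {7,9} 2  {8,9} 1
  3 to go: {4,5,7} 1  {5,7,9} 3  {6,8,9} 1  {7,8,9} 3
  4 to go: {1,6,8,9} 1  {3,4,5,7} 1  {4,5,7,9} 4  {5,7,8,9} 6  {6,7,8,9} 4
  5 to go: {1,6,7,8,9} 5  {2,3,4,5,7} 1  {3,4,5,7,9} 5  {4,5,7,8,9} 10  {5,6,7,8,9} 10
  6 to go: {1,5,6,7,8,9} 15  {2,3,4,5,7,9} 6  {3,4,5,7,8,9} 15  {4,5,6,7,8,9} 20
  7 to go: {1,4,5,6,7,8,9} 35  {2,3,4,5,7,8,9} 21  {3,4,5,6,7,8,9} 35
  8 to go: {1,3,4,5,6,7,8,9} 70  {2,3,4,5,6,7,8,9} 56
  if 0:k drops first: 126 orders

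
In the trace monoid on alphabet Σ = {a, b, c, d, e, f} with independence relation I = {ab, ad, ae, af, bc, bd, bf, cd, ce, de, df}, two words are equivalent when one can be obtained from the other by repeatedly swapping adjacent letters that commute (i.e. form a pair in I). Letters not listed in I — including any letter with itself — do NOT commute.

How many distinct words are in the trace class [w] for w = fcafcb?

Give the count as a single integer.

drop 0:f onto floor
drop 1:c onto {0:f}
drop 2:a onto {1:c}
drop 3:f onto {1:c}
drop 4:c onto {2:a, 3:f}
drop 5:b onto floor
ground layer = {0:f, 5:b}
drop-orders for the pieces not yet dropped (sum over which currently-grounded one goes next):
  1 to go: {4} 1  {5} 1
  2 to go: {2,4} 1  {3,4} 1  {4,5} 2
  3 to go: {2,3,4} 2  {2,4,5} 3  {3,4,5} 3
  4 to go: {1,2,3,4} 2  {2,3,4,5} 8
  if 0:f drops first: 10 orders
  if 5:b drops first: 2 orders
heap linearizations: 12

12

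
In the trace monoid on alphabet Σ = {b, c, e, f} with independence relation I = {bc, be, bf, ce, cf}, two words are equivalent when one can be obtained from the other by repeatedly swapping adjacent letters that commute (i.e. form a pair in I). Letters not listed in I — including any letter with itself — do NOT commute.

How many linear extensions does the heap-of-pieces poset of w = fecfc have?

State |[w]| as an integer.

0(f) covers ∅
1(e) covers 0:f
2(c) covers ∅
3(f) covers 1:e
4(c) covers 2:c
floor of heap: 0:f, 2:c
completions by unplaced set U, small U first (add the entries for U minus each lowest piece of U):
  |U|=1: {3}:1  {4}:1
  |U|=2: {1,3}:1  {2,4}:1  {3,4}:2
  |U|=3: {0,1,3}:1  {1,3,4}:3  {2,3,4}:3
  start at 0(f): 6
  start at 2(c): 4
sum over floor = 10

10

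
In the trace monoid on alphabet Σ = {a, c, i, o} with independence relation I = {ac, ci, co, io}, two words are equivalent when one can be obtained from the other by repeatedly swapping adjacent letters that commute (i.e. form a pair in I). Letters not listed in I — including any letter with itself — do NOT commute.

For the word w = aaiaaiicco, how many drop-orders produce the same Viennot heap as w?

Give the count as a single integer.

135

0(a) covers ∅
1(a) covers 0:a
2(i) covers 1:a
3(a) covers 2:i
4(a) covers 3:a
5(i) covers 4:a
6(i) covers 5:i
7(c) covers ∅
8(c) covers 7:c
9(o) covers 4:a
floor of heap: 0:a, 7:c
completions by unplaced set U, small U first (add the entries for U minus each lowest piece of U):
  |U|=1: {6}:1  {8}:1  {9}:1
  |U|=2: {5,6}:1  {6,8}:2  {6,9}:2  {7,8}:1  {8,9}:2
  |U|=3: {5,6,8}:3  {5,6,9}:3  {6,7,8}:3  {6,8,9}:6  {7,8,9}:3
  |U|=4: {4,5,6,9}:3  {5,6,7,8}:6  {5,6,8,9}:12  {6,7,8,9}:12
  |U|=5: {3,4,5,6,9}:3  {4,5,6,8,9}:15  {5,6,7,8,9}:30
  |U|=6: {2,3,4,5,6,9}:3  {3,4,5,6,8,9}:18  {4,5,6,7,8,9}:45
  |U|=7: {1,2,3,4,5,6,9}:3  {2,3,4,5,6,8,9}:21  {3,4,5,6,7,8,9}:63
  |U|=8: {0,1,2,3,4,5,6,9}:3  {1,2,3,4,5,6,8,9}:24  {2,3,4,5,6,7,8,9}:84
  start at 0(a): 108
  start at 7(c): 27
sum over floor = 135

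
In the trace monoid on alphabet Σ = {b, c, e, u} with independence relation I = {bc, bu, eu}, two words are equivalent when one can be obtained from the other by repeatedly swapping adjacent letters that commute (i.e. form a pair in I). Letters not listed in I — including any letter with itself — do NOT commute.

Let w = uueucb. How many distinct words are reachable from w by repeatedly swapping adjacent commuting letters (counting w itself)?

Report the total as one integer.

#0=u has no predecessor
#1=u depends on [0:u]
#2=e has no predecessor
#3=u depends on [1:u]
#4=c depends on [2:e, 3:u]
#5=b depends on [2:e]
sources: [0:u, 2:e]
N(rest) = Σ N(rest − s) over sources s of rest; N(one piece) = 1:
  size 1 → [4]=1  [5]=1
  size 2 → [3,4]=1  [4,5]=2
  size 3 → [1,3,4]=1  [2,4,5]=2  [3,4,5]=3
  size 4 → [0,1,3,4]=1  [1,3,4,5]=4  [2,3,4,5]=5
  first=0(u) contributes 9
  first=2(e) contributes 5
|[w]| = 14

14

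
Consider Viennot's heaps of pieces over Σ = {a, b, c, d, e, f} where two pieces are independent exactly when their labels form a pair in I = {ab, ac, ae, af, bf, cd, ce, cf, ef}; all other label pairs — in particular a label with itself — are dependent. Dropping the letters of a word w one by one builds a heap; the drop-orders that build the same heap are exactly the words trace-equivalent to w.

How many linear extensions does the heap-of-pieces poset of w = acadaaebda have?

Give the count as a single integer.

drop 0:a onto floor
drop 1:c onto floor
drop 2:a onto {0:a}
drop 3:d onto {2:a}
drop 4:a onto {3:d}
drop 5:a onto {4:a}
drop 6:e onto {3:d}
drop 7:b onto {1:c, 6:e}
drop 8:d onto {5:a, 7:b}
drop 9:a onto {8:d}
ground layer = {0:a, 1:c}
drop-orders for the pieces not yet dropped (sum over which currently-grounded one goes next):
  1 to go: {9} 1
  2 to go: {8,9} 1
  3 to go: {5,8,9} 1  {7,8,9} 1
  4 to go: {1,7,8,9} 1  {4,5,8,9} 1  {5,7,8,9} 2  {6,7,8,9} 1
  5 to go: {1,5,7,8,9} 3  {1,6,7,8,9} 2  {4,5,7,8,9} 3  {5,6,7,8,9} 3
  6 to go: {1,4,5,7,8,9} 6  {1,5,6,7,8,9} 8  {4,5,6,7,8,9} 6
  7 to go: {1,4,5,6,7,8,9} 20  {3,4,5,6,7,8,9} 6
  8 to go: {1,3,4,5,6,7,8,9} 26  {2,3,4,5,6,7,8,9} 6
  if 0:a drops first: 32 orders
  if 1:c drops first: 6 orders
heap linearizations: 38

38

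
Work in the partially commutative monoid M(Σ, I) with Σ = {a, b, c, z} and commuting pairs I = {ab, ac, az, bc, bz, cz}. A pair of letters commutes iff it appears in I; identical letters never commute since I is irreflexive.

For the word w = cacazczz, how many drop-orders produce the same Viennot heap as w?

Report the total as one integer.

560

#0=c has no predecessor
#1=a has no predecessor
#2=c depends on [0:c]
#3=a depends on [1:a]
#4=z has no predecessor
#5=c depends on [2:c]
#6=z depends on [4:z]
#7=z depends on [6:z]
sources: [0:c, 1:a, 4:z]
N(rest) = Σ N(rest − s) over sources s of rest; N(one piece) = 1:
  size 1 → [3]=1  [5]=1  [7]=1
  size 2 → [1,3]=1  [2,5]=1  [3,5]=2  [3,7]=2  [5,7]=2  [6,7]=1
  size 3 → [0,2,5]=1  [1,3,5]=3  [1,3,7]=3  [2,3,5]=3  [2,5,7]=3  [3,5,7]=6  [3,6,7]=3  [4,6,7]=1  [5,6,7]=3
  size 4 → [0,2,3,5]=4  [0,2,5,7]=4  [1,2,3,5]=6  [1,3,5,7]=12  [1,3,6,7]=6  [2,3,5,7]=12  [2,5,6,7]=6  [3,4,6,7]=4  [3,5,6,7]=12  [4,5,6,7]=4
  size 5 → [0,1,2,3,5]=10  [0,2,3,5,7]=20  [0,2,5,6,7]=10  [1,2,3,5,7]=30  [1,3,4,6,7]=10  [1,3,5,6,7]=30  [2,3,5,6,7]=30  [2,4,5,6,7]=10  [3,4,5,6,7]=20
  size 6 → [0,1,2,3,5,7]=60  [0,2,3,5,6,7]=60  [0,2,4,5,6,7]=20  [1,2,3,5,6,7]=90  [1,3,4,5,6,7]=60  [2,3,4,5,6,7]=60
  first=0(c) contributes 210
  first=1(a) contributes 140
  first=4(z) contributes 210
|[w]| = 560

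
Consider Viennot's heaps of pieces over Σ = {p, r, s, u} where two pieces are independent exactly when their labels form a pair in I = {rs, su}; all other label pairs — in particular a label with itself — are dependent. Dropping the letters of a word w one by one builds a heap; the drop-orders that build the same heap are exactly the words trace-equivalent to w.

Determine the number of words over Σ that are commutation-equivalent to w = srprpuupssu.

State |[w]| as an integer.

#0=s has no predecessor
#1=r has no predecessor
#2=p depends on [0:s, 1:r]
#3=r depends on [2:p]
#4=p depends on [3:r]
#5=u depends on [4:p]
#6=u depends on [5:u]
#7=p depends on [6:u]
#8=s depends on [7:p]
#9=s depends on [8:s]
#10=u depends on [7:p]
sources: [0:s, 1:r]
N(rest) = Σ N(rest − s) over sources s of rest; N(one piece) = 1:
  size 1 → [9]=1  [10]=1
  size 2 → [8,9]=1  [9,10]=2
  size 3 → [8,9,10]=3
  size 4 → [7,8,9,10]=3
  size 5 → [6,7,8,9,10]=3
  size 6 → [5,6,7,8,9,10]=3
  size 7 → [4,5,6,7,8,9,10]=3
  size 8 → [3,4,5,6,7,8,9,10]=3
  size 9 → [2,3,4,5,6,7,8,9,10]=3
  first=0(s) contributes 3
  first=1(r) contributes 3
|[w]| = 6

6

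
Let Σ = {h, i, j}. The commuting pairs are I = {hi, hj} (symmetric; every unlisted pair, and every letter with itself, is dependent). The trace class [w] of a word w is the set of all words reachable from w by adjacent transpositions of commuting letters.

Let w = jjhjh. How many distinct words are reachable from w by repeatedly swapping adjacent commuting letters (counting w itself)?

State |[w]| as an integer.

0(j) covers ∅
1(j) covers 0:j
2(h) covers ∅
3(j) covers 1:j
4(h) covers 2:h
floor of heap: 0:j, 2:h
completions by unplaced set U, small U first (add the entries for U minus each lowest piece of U):
  |U|=1: {3}:1  {4}:1
  |U|=2: {1,3}:1  {2,4}:1  {3,4}:2
  |U|=3: {0,1,3}:1  {1,3,4}:3  {2,3,4}:3
  start at 0(j): 6
  start at 2(h): 4
sum over floor = 10

10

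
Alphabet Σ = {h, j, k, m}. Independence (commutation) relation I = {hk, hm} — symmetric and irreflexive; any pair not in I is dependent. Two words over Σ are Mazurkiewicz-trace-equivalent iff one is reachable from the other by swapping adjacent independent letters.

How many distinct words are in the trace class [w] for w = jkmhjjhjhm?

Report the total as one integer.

6

0(j) covers ∅
1(k) covers 0:j
2(m) covers 1:k
3(h) covers 0:j
4(j) covers 2:m, 3:h
5(j) covers 4:j
6(h) covers 5:j
7(j) covers 6:h
8(h) covers 7:j
9(m) covers 7:j
floor of heap: 0:j
completions by unplaced set U, small U first (add the entries for U minus each lowest piece of U):
  |U|=1: {8}:1  {9}:1
  |U|=2: {8,9}:2
  |U|=3: {7,8,9}:2
  |U|=4: {6,7,8,9}:2
  |U|=5: {5,6,7,8,9}:2
  |U|=6: {4,5,6,7,8,9}:2
  |U|=7: {2,4,5,6,7,8,9}:2  {3,4,5,6,7,8,9}:2
  |U|=8: {1,2,4,5,6,7,8,9}:2  {2,3,4,5,6,7,8,9}:4
  start at 0(j): 6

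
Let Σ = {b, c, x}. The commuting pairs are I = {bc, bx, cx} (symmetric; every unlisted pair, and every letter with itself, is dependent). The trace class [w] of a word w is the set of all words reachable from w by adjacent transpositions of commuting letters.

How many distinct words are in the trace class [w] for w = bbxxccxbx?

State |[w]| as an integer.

1260

#0=b has no predecessor
#1=b depends on [0:b]
#2=x has no predecessor
#3=x depends on [2:x]
#4=c has no predecessor
#5=c depends on [4:c]
#6=x depends on [3:x]
#7=b depends on [1:b]
#8=x depends on [6:x]
sources: [0:b, 2:x, 4:c]
N(rest) = Σ N(rest − s) over sources s of rest; N(one piece) = 1:
  size 1 → [5]=1  [7]=1  [8]=1
  size 2 → [1,7]=1  [4,5]=1  [5,7]=2  [5,8]=2  [6,8]=1  [7,8]=2
  size 3 → [0,1,7]=1  [1,5,7]=3  [1,7,8]=3  [3,6,8]=1  [4,5,7]=3  [4,5,8]=3  [5,6,8]=3  [5,7,8]=6  [6,7,8]=3
  size 4 → [0,1,5,7]=4  [0,1,7,8]=4  [1,4,5,7]=6  [1,5,7,8]=12  [1,6,7,8]=6  [2,3,6,8]=1  [3,5,6,8]=4  [3,6,7,8]=4  [4,5,6,8]=6  [4,5,7,8]=12  [5,6,7,8]=12
  size 5 → [0,1,4,5,7]=10  [0,1,5,7,8]=20  [0,1,6,7,8]=10  [1,3,6,7,8]=10  [1,4,5,7,8]=30  [1,5,6,7,8]=30  [2,3,5,6,8]=5  [2,3,6,7,8]=5  [3,4,5,6,8]=10  [3,5,6,7,8]=20  [4,5,6,7,8]=30
  size 6 → [0,1,3,6,7,8]=20  [0,1,4,5,7,8]=60  [0,1,5,6,7,8]=60  [1,2,3,6,7,8]=15  [1,3,5,6,7,8]=60  [1,4,5,6,7,8]=90  [2,3,4,5,6,8]=15  [2,3,5,6,7,8]=30  [3,4,5,6,7,8]=60
  size 7 → [0,1,2,3,6,7,8]=35  [0,1,3,5,6,7,8]=140  [0,1,4,5,6,7,8]=210  [1,2,3,5,6,7,8]=105  [1,3,4,5,6,7,8]=210  [2,3,4,5,6,7,8]=105
  first=0(b) contributes 420
  first=2(x) contributes 560
  first=4(c) contributes 280
|[w]| = 1260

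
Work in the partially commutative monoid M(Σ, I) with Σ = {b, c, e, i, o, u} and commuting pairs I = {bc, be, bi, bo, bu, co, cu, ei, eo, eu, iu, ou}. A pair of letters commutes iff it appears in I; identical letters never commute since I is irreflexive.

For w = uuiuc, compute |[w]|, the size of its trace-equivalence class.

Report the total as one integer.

10

#0=u has no predecessor
#1=u depends on [0:u]
#2=i has no predecessor
#3=u depends on [1:u]
#4=c depends on [2:i]
sources: [0:u, 2:i]
N(rest) = Σ N(rest − s) over sources s of rest; N(one piece) = 1:
  size 1 → [3]=1  [4]=1
  size 2 → [1,3]=1  [2,4]=1  [3,4]=2
  size 3 → [0,1,3]=1  [1,3,4]=3  [2,3,4]=3
  first=0(u) contributes 6
  first=2(i) contributes 4
|[w]| = 10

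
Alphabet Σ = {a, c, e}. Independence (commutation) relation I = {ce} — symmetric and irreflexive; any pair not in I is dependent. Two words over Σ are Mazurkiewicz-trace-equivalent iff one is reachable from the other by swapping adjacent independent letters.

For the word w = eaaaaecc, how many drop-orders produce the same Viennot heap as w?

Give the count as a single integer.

#0=e has no predecessor
#1=a depends on [0:e]
#2=a depends on [1:a]
#3=a depends on [2:a]
#4=a depends on [3:a]
#5=e depends on [4:a]
#6=c depends on [4:a]
#7=c depends on [6:c]
sources: [0:e]
N(rest) = Σ N(rest − s) over sources s of rest; N(one piece) = 1:
  size 1 → [5]=1  [7]=1
  size 2 → [5,7]=2  [6,7]=1
  size 3 → [5,6,7]=3
  size 4 → [4,5,6,7]=3
  size 5 → [3,4,5,6,7]=3
  size 6 → [2,3,4,5,6,7]=3
  first=0(e) contributes 3

3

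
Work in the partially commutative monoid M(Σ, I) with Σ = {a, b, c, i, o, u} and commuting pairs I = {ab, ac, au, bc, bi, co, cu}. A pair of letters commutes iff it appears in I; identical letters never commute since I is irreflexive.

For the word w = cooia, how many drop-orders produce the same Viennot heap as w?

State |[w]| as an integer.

piece 0:c — minimal
piece 1:o — minimal
piece 2:o rests on {1:o}
piece 3:i rests on {0:c, 2:o}
piece 4:a rests on {3:i}
minimal pieces: {0:c, 1:o}
ways to finish when only these pieces remain (= sum over removing one remaining piece with nothing left below it):
  1 left: {4}→1
  2 left: {3,4}→1
  3 left: {0,3,4}→1  {2,3,4}→1
  placing 0:c first → 1 extensions
  placing 1:o first → 2 extensions
total linear extensions = 3

3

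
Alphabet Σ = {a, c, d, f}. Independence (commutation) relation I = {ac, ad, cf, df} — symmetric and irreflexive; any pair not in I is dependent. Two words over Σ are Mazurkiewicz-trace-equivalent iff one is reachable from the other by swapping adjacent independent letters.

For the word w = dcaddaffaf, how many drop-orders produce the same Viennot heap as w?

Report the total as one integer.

210

0(d) covers ∅
1(c) covers 0:d
2(a) covers ∅
3(d) covers 1:c
4(d) covers 3:d
5(a) covers 2:a
6(f) covers 5:a
7(f) covers 6:f
8(a) covers 7:f
9(f) covers 8:a
floor of heap: 0:d, 2:a
completions by unplaced set U, small U first (add the entries for U minus each lowest piece of U):
  |U|=1: {4}:1  {9}:1
  |U|=2: {3,4}:1  {4,9}:2  {8,9}:1
  |U|=3: {1,3,4}:1  {3,4,9}:3  {4,8,9}:3  {7,8,9}:1
  |U|=4: {0,1,3,4}:1  {1,3,4,9}:4  {3,4,8,9}:6  {4,7,8,9}:4  {6,7,8,9}:1
  |U|=5: {0,1,3,4,9}:5  {1,3,4,8,9}:10  {3,4,7,8,9}:10  {4,6,7,8,9}:5  {5,6,7,8,9}:1
  |U|=6: {0,1,3,4,8,9}:15  {1,3,4,7,8,9}:20  {2,5,6,7,8,9}:1  {3,4,6,7,8,9}:15  {4,5,6,7,8,9}:6
  |U|=7: {0,1,3,4,7,8,9}:35  {1,3,4,6,7,8,9}:35  {2,4,5,6,7,8,9}:7  {3,4,5,6,7,8,9}:21
  |U|=8: {0,1,3,4,6,7,8,9}:70  {1,3,4,5,6,7,8,9}:56  {2,3,4,5,6,7,8,9}:28
  start at 0(d): 84
  start at 2(a): 126
sum over floor = 210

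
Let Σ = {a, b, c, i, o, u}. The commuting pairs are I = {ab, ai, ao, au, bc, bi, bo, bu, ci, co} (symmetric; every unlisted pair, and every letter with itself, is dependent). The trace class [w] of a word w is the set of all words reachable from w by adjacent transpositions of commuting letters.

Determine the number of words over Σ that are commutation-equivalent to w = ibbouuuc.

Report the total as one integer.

28

drop 0:i onto floor
drop 1:b onto floor
drop 2:b onto {1:b}
drop 3:o onto {0:i}
drop 4:u onto {3:o}
drop 5:u onto {4:u}
drop 6:u onto {5:u}
drop 7:c onto {6:u}
ground layer = {0:i, 1:b}
drop-orders for the pieces not yet dropped (sum over which currently-grounded one goes next):
  1 to go: {2} 1  {7} 1
  2 to go: {1,2} 1  {2,7} 2  {6,7} 1
  3 to go: {1,2,7} 3  {2,6,7} 3  {5,6,7} 1
  4 to go: {1,2,6,7} 6  {2,5,6,7} 4  {4,5,6,7} 1
  5 to go: {1,2,5,6,7} 10  {2,4,5,6,7} 5  {3,4,5,6,7} 1
  6 to go: {0,3,4,5,6,7} 1  {1,2,4,5,6,7} 15  {2,3,4,5,6,7} 6
  if 0:i drops first: 21 orders
  if 1:b drops first: 7 orders
heap linearizations: 28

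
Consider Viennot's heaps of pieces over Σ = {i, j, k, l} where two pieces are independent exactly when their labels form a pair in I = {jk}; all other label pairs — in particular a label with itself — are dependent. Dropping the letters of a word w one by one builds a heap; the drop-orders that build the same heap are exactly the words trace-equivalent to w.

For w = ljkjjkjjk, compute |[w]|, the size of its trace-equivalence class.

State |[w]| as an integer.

#0=l has no predecessor
#1=j depends on [0:l]
#2=k depends on [0:l]
#3=j depends on [1:j]
#4=j depends on [3:j]
#5=k depends on [2:k]
#6=j depends on [4:j]
#7=j depends on [6:j]
#8=k depends on [5:k]
sources: [0:l]
N(rest) = Σ N(rest − s) over sources s of rest; N(one piece) = 1:
  size 1 → [7]=1  [8]=1
  size 2 → [5,8]=1  [6,7]=1  [7,8]=2
  size 3 → [2,5,8]=1  [4,6,7]=1  [5,7,8]=3  [6,7,8]=3
  size 4 → [2,5,7,8]=4  [3,4,6,7]=1  [4,6,7,8]=4  [5,6,7,8]=6
  size 5 → [1,3,4,6,7]=1  [2,5,6,7,8]=10  [3,4,6,7,8]=5  [4,5,6,7,8]=10
  size 6 → [1,3,4,6,7,8]=6  [2,4,5,6,7,8]=20  [3,4,5,6,7,8]=15
  size 7 → [1,3,4,5,6,7,8]=21  [2,3,4,5,6,7,8]=35
  first=0(l) contributes 56

56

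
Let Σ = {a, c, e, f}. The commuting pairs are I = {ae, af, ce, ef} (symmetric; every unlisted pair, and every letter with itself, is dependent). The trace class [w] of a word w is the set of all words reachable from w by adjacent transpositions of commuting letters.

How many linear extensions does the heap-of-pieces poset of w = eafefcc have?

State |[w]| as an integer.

63

piece 0:e — minimal
piece 1:a — minimal
piece 2:f — minimal
piece 3:e rests on {0:e}
piece 4:f rests on {2:f}
piece 5:c rests on {1:a, 4:f}
piece 6:c rests on {5:c}
minimal pieces: {0:e, 1:a, 2:f}
ways to finish when only these pieces remain (= sum over removing one remaining piece with nothing left below it):
  1 left: {3}→1  {6}→1
  2 left: {0,3}→1  {3,6}→2  {5,6}→1
  3 left: {0,3,6}→3  {1,5,6}→1  {3,5,6}→3  {4,5,6}→1
  4 left: {0,3,5,6}→6  {1,3,5,6}→4  {1,4,5,6}→2  {2,4,5,6}→1  {3,4,5,6}→4
  5 left: {0,1,3,5,6}→10  {0,3,4,5,6}→10  {1,2,4,5,6}→3  {1,3,4,5,6}→10  {2,3,4,5,6}→5
  placing 0:e first → 18 extensions
  placing 1:a first → 15 extensions
  placing 2:f first → 30 extensions
total linear extensions = 63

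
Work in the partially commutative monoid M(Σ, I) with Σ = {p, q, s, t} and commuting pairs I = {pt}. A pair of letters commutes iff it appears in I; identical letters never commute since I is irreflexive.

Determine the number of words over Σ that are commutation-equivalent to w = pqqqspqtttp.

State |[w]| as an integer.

#0=p has no predecessor
#1=q depends on [0:p]
#2=q depends on [1:q]
#3=q depends on [2:q]
#4=s depends on [3:q]
#5=p depends on [4:s]
#6=q depends on [5:p]
#7=t depends on [6:q]
#8=t depends on [7:t]
#9=t depends on [8:t]
#10=p depends on [6:q]
sources: [0:p]
N(rest) = Σ N(rest − s) over sources s of rest; N(one piece) = 1:
  size 1 → [9]=1  [10]=1
  size 2 → [8,9]=1  [9,10]=2
  size 3 → [7,8,9]=1  [8,9,10]=3
  size 4 → [7,8,9,10]=4
  size 5 → [6,7,8,9,10]=4
  size 6 → [5,6,7,8,9,10]=4
  size 7 → [4,5,6,7,8,9,10]=4
  size 8 → [3,4,5,6,7,8,9,10]=4
  size 9 → [2,3,4,5,6,7,8,9,10]=4
  first=0(p) contributes 4

4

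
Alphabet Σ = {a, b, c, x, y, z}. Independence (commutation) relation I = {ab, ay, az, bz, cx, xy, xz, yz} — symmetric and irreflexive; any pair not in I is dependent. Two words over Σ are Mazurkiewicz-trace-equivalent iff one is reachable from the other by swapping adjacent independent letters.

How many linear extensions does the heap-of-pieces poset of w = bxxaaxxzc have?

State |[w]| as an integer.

21

piece 0:b — minimal
piece 1:x rests on {0:b}
piece 2:x rests on {1:x}
piece 3:a rests on {2:x}
piece 4:a rests on {3:a}
piece 5:x rests on {4:a}
piece 6:x rests on {5:x}
piece 7:z — minimal
piece 8:c rests on {4:a, 7:z}
minimal pieces: {0:b, 7:z}
ways to finish when only these pieces remain (= sum over removing one remaining piece with nothing left below it):
  1 left: {6}→1  {8}→1
  2 left: {5,6}→1  {6,8}→2  {7,8}→1
  3 left: {5,6,8}→3  {6,7,8}→3
  4 left: {4,5,6,8}→3  {5,6,7,8}→6
  5 left: {3,4,5,6,8}→3  {4,5,6,7,8}→9
  6 left: {2,3,4,5,6,8}→3  {3,4,5,6,7,8}→12
  7 left: {1,2,3,4,5,6,8}→3  {2,3,4,5,6,7,8}→15
  placing 0:b first → 18 extensions
  placing 7:z first → 3 extensions
total linear extensions = 21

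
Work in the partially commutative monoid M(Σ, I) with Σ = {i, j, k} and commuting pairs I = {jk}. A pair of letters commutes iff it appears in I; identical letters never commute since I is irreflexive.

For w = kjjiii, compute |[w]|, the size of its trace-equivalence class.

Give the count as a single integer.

3

drop 0:k onto floor
drop 1:j onto floor
drop 2:j onto {1:j}
drop 3:i onto {0:k, 2:j}
drop 4:i onto {3:i}
drop 5:i onto {4:i}
ground layer = {0:k, 1:j}
drop-orders for the pieces not yet dropped (sum over which currently-grounded one goes next):
  1 to go: {5} 1
  2 to go: {4,5} 1
  3 to go: {3,4,5} 1
  4 to go: {0,3,4,5} 1  {2,3,4,5} 1
  if 0:k drops first: 1 orders
  if 1:j drops first: 2 orders
heap linearizations: 3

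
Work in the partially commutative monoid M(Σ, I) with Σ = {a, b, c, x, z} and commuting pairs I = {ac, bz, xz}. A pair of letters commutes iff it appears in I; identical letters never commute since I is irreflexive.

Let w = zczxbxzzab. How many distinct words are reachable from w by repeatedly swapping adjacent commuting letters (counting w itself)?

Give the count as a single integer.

drop 0:z onto floor
drop 1:c onto {0:z}
drop 2:z onto {1:c}
drop 3:x onto {1:c}
drop 4:b onto {3:x}
drop 5:x onto {4:b}
drop 6:z onto {2:z}
drop 7:z onto {6:z}
drop 8:a onto {5:x, 7:z}
drop 9:b onto {8:a}
ground layer = {0:z}
drop-orders for the pieces not yet dropped (sum over which currently-grounded one goes next):
  1 to go: {9} 1
  2 to go: {8,9} 1
  3 to go: {5,8,9} 1  {7,8,9} 1
  4 to go: {4,5,8,9} 1  {5,7,8,9} 2  {6,7,8,9} 1
  5 to go: {2,6,7,8,9} 1  {3,4,5,8,9} 1  {4,5,7,8,9} 3  {5,6,7,8,9} 3
  6 to go: {2,5,6,7,8,9} 4  {3,4,5,7,8,9} 4  {4,5,6,7,8,9} 6
  7 to go: {2,4,5,6,7,8,9} 10  {3,4,5,6,7,8,9} 10
  8 to go: {2,3,4,5,6,7,8,9} 20
  if 0:z drops first: 20 orders

20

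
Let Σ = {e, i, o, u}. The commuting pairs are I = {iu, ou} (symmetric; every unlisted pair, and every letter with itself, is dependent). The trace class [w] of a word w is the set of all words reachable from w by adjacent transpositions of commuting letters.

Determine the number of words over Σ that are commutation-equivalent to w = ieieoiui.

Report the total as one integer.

0(i) covers ∅
1(e) covers 0:i
2(i) covers 1:e
3(e) covers 2:i
4(o) covers 3:e
5(i) covers 4:o
6(u) covers 3:e
7(i) covers 5:i
floor of heap: 0:i
completions by unplaced set U, small U first (add the entries for U minus each lowest piece of U):
  |U|=1: {6}:1  {7}:1
  |U|=2: {5,7}:1  {6,7}:2
  |U|=3: {4,5,7}:1  {5,6,7}:3
  |U|=4: {4,5,6,7}:4
  |U|=5: {3,4,5,6,7}:4
  |U|=6: {2,3,4,5,6,7}:4
  start at 0(i): 4

4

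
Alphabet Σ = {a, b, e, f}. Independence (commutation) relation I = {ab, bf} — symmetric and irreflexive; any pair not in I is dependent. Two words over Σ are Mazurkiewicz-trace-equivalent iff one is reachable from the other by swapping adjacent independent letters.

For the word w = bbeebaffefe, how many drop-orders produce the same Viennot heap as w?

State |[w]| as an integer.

4

0(b) covers ∅
1(b) covers 0:b
2(e) covers 1:b
3(e) covers 2:e
4(b) covers 3:e
5(a) covers 3:e
6(f) covers 5:a
7(f) covers 6:f
8(e) covers 4:b, 7:f
9(f) covers 8:e
10(e) covers 9:f
floor of heap: 0:b
completions by unplaced set U, small U first (add the entries for U minus each lowest piece of U):
  |U|=1: {10}:1
  |U|=2: {9,10}:1
  |U|=3: {8,9,10}:1
  |U|=4: {4,8,9,10}:1  {7,8,9,10}:1
  |U|=5: {4,7,8,9,10}:2  {6,7,8,9,10}:1
  |U|=6: {4,6,7,8,9,10}:3  {5,6,7,8,9,10}:1
  |U|=7: {4,5,6,7,8,9,10}:4
  |U|=8: {3,4,5,6,7,8,9,10}:4
  |U|=9: {2,3,4,5,6,7,8,9,10}:4
  start at 0(b): 4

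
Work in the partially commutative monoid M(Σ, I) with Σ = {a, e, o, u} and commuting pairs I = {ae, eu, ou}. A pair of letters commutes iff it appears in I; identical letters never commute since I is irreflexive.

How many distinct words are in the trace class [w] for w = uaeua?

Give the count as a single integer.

5

piece 0:u — minimal
piece 1:a rests on {0:u}
piece 2:e — minimal
piece 3:u rests on {1:a}
piece 4:a rests on {3:u}
minimal pieces: {0:u, 2:e}
ways to finish when only these pieces remain (= sum over removing one remaining piece with nothing left below it):
  1 left: {2}→1  {4}→1
  2 left: {2,4}→2  {3,4}→1
  3 left: {1,3,4}→1  {2,3,4}→3
  placing 0:u first → 4 extensions
  placing 2:e first → 1 extensions
total linear extensions = 5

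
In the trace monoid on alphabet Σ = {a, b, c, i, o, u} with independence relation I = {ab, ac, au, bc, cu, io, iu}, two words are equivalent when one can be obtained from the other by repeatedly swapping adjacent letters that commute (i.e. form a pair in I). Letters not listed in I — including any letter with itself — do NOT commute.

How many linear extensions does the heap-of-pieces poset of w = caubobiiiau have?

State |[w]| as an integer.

60

0(c) covers ∅
1(a) covers ∅
2(u) covers ∅
3(b) covers 2:u
4(o) covers 0:c, 1:a, 3:b
5(b) covers 4:o
6(i) covers 5:b
7(i) covers 6:i
8(i) covers 7:i
9(a) covers 8:i
10(u) covers 5:b
floor of heap: 0:c, 1:a, 2:u
completions by unplaced set U, small U first (add the entries for U minus each lowest piece of U):
  |U|=1: {9}:1  {10}:1
  |U|=2: {8,9}:1  {9,10}:2
  |U|=3: {7,8,9}:1  {8,9,10}:3
  |U|=4: {6,7,8,9}:1  {7,8,9,10}:4
  |U|=5: {6,7,8,9,10}:5
  |U|=6: {5,6,7,8,9,10}:5
  |U|=7: {4,5,6,7,8,9,10}:5
  |U|=8: {0,4,5,6,7,8,9,10}:5  {1,4,5,6,7,8,9,10}:5  {3,4,5,6,7,8,9,10}:5
  |U|=9: {0,1,4,5,6,7,8,9,10}:10  {0,3,4,5,6,7,8,9,10}:10  {1,3,4,5,6,7,8,9,10}:10  {2,3,4,5,6,7,8,9,10}:5
  start at 0(c): 15
  start at 1(a): 15
  start at 2(u): 30
sum over floor = 60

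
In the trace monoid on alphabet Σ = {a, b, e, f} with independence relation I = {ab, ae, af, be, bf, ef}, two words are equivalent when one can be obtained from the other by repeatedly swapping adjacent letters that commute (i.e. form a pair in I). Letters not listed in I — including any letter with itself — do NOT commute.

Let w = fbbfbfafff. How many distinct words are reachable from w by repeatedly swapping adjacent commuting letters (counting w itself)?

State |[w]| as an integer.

drop 0:f onto floor
drop 1:b onto floor
drop 2:b onto {1:b}
drop 3:f onto {0:f}
drop 4:b onto {2:b}
drop 5:f onto {3:f}
drop 6:a onto floor
drop 7:f onto {5:f}
drop 8:f onto {7:f}
drop 9:f onto {8:f}
ground layer = {0:f, 1:b, 6:a}
drop-orders for the pieces not yet dropped (sum over which currently-grounded one goes next):
  1 to go: {4} 1  {6} 1  {9} 1
  2 to go: {2,4} 1  {4,6} 2  {4,9} 2  {6,9} 2  {8,9} 1
  3 to go: {1,2,4} 1  {2,4,6} 3  {2,4,9} 3  {4,6,9} 6  {4,8,9} 3  {6,8,9} 3  {7,8,9} 1
  4 to go: {1,2,4,6} 4  {1,2,4,9} 4  {2,4,6,9} 12  {2,4,8,9} 6  {4,6,8,9} 12  {4,7,8,9} 4  {5,7,8,9} 1  {6,7,8,9} 4
  5 to go: {1,2,4,6,9} 20  {1,2,4,8,9} 10  {2,4,6,8,9} 30  {2,4,7,8,9} 10  {3,5,7,8,9} 1  {4,5,7,8,9} 5  {4,6,7,8,9} 20  {5,6,7,8,9} 5
  6 to go: {0,3,5,7,8,9} 1  {1,2,4,6,8,9} 60  {1,2,4,7,8,9} 20  {2,4,5,7,8,9} 15  {2,4,6,7,8,9} 60  {3,4,5,7,8,9} 6  {3,5,6,7,8,9} 6  {4,5,6,7,8,9} 30
  7 to go: {0,3,4,5,7,8,9} 7  {0,3,5,6,7,8,9} 7  {1,2,4,5,7,8,9} 35  {1,2,4,6,7,8,9} 140  {2,3,4,5,7,8,9} 21  {2,4,5,6,7,8,9} 105  {3,4,5,6,7,8,9} 42
  8 to go: {0,2,3,4,5,7,8,9} 28  {0,3,4,5,6,7,8,9} 56  {1,2,3,4,5,7,8,9} 56  {1,2,4,5,6,7,8,9} 280  {2,3,4,5,6,7,8,9} 168
  if 0:f drops first: 504 orders
  if 1:b drops first: 252 orders
  if 6:a drops first: 84 orders
heap linearizations: 840

840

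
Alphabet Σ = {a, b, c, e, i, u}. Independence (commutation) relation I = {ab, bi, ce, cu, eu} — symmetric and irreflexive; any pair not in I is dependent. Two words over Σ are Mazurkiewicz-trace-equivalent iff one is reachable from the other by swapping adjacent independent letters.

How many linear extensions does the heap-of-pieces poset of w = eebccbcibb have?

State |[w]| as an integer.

3

0(e) covers ∅
1(e) covers 0:e
2(b) covers 1:e
3(c) covers 2:b
4(c) covers 3:c
5(b) covers 4:c
6(c) covers 5:b
7(i) covers 6:c
8(b) covers 6:c
9(b) covers 8:b
floor of heap: 0:e
completions by unplaced set U, small U first (add the entries for U minus each lowest piece of U):
  |U|=1: {7}:1  {9}:1
  |U|=2: {7,9}:2  {8,9}:1
  |U|=3: {7,8,9}:3
  |U|=4: {6,7,8,9}:3
  |U|=5: {5,6,7,8,9}:3
  |U|=6: {4,5,6,7,8,9}:3
  |U|=7: {3,4,5,6,7,8,9}:3
  |U|=8: {2,3,4,5,6,7,8,9}:3
  start at 0(e): 3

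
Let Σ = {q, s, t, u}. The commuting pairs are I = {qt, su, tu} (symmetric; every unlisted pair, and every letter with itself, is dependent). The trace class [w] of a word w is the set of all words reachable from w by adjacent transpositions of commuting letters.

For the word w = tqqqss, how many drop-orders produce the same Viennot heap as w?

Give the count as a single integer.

0(t) covers ∅
1(q) covers ∅
2(q) covers 1:q
3(q) covers 2:q
4(s) covers 0:t, 3:q
5(s) covers 4:s
floor of heap: 0:t, 1:q
completions by unplaced set U, small U first (add the entries for U minus each lowest piece of U):
  |U|=1: {5}:1
  |U|=2: {4,5}:1
  |U|=3: {0,4,5}:1  {3,4,5}:1
  |U|=4: {0,3,4,5}:2  {2,3,4,5}:1
  start at 0(t): 1
  start at 1(q): 3
sum over floor = 4

4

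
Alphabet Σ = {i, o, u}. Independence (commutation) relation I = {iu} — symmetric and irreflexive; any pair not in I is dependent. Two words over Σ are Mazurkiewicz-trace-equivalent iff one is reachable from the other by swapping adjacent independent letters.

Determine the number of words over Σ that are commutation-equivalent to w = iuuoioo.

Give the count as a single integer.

3

piece 0:i — minimal
piece 1:u — minimal
piece 2:u rests on {1:u}
piece 3:o rests on {0:i, 2:u}
piece 4:i rests on {3:o}
piece 5:o rests on {4:i}
piece 6:o rests on {5:o}
minimal pieces: {0:i, 1:u}
ways to finish when only these pieces remain (= sum over removing one remaining piece with nothing left below it):
  1 left: {6}→1
  2 left: {5,6}→1
  3 left: {4,5,6}→1
  4 left: {3,4,5,6}→1
  5 left: {0,3,4,5,6}→1  {2,3,4,5,6}→1
  placing 0:i first → 1 extensions
  placing 1:u first → 2 extensions
total linear extensions = 3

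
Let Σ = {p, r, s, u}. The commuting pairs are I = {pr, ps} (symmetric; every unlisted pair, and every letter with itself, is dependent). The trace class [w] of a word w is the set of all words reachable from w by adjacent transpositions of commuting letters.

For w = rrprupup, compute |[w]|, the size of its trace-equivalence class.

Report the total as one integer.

drop 0:r onto floor
drop 1:r onto {0:r}
drop 2:p onto floor
drop 3:r onto {1:r}
drop 4:u onto {2:p, 3:r}
drop 5:p onto {4:u}
drop 6:u onto {5:p}
drop 7:p onto {6:u}
ground layer = {0:r, 2:p}
drop-orders for the pieces not yet dropped (sum over which currently-grounded one goes next):
  1 to go: {7} 1
  2 to go: {6,7} 1
  3 to go: {5,6,7} 1
  4 to go: {4,5,6,7} 1
  5 to go: {2,4,5,6,7} 1  {3,4,5,6,7} 1
  6 to go: {1,3,4,5,6,7} 1  {2,3,4,5,6,7} 2
  if 0:r drops first: 3 orders
  if 2:p drops first: 1 orders
heap linearizations: 4

4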